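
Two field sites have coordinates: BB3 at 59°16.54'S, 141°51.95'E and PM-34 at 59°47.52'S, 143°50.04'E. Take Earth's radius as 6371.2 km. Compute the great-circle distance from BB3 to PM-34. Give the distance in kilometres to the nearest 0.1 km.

BB3: φ = -59.27567°, λ = +141.86583°
PM-34: φ = -59.79200°, λ = +143.83400°
Δφ = -0.5163°,  Δλ = 1.9682°
a = sin²(Δφ/2) + cos φ₁ cos φ₂ sin²(Δλ/2) = 0.000096
c = 2·arcsin(√a) = 0.019609 rad = 1.1235°
d = R·c = 6371.2 × 0.019609 = 124.9 km

124.9 km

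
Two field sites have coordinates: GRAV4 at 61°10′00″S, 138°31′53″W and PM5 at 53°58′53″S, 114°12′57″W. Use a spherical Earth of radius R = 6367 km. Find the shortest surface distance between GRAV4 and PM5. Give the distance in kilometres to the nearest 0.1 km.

GRAV4: φ = -61.16667°, λ = -138.53139°
PM5: φ = -53.98139°, λ = -114.21583°
Δφ = 7.1853°,  Δλ = 24.3156°
a = sin²(Δφ/2) + cos φ₁ cos φ₂ sin²(Δλ/2) = 0.016505
c = 2·arcsin(√a) = 0.257657 rad = 14.7627°
d = R·c = 6367 × 0.257657 = 1640.5 km

1640.5 km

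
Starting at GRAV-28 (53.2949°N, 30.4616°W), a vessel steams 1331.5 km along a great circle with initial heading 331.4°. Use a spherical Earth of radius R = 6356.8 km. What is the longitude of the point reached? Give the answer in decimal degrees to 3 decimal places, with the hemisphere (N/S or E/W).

43.257°W

δ = d/R = 1331.5/6356.8 = 0.209461 rad
φ₂ = arcsin(sin φ₁ cos δ + cos φ₁ sin δ cos θ)
   = arcsin(0.80172·0.97814 + 0.59770·0.20793·0.87798) = 63.29288°
λ₂ = λ₁ + atan2(sin θ sin δ cos φ₁, cos δ − sin φ₁ sin φ₂) = -43.25703°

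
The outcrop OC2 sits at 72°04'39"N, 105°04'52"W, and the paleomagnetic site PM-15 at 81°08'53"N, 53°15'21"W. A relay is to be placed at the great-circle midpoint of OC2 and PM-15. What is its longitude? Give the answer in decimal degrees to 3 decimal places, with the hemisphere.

OC2: φ = +72.07750°, λ = -105.08111°
PM-15: φ = +81.14806°, λ = -53.25583°
Bx = cos φ₂ cos Δλ = 0.095108,  By = cos φ₂ sin Δλ = 0.120971
φₘ = atan2(sin φ₁ + sin φ₂, √((cos φ₁ + Bx)² + By²)) = 77.76439°
λₘ = λ₁ + atan2(By, cos φ₁ + Bx) = -88.36629°

88.366°W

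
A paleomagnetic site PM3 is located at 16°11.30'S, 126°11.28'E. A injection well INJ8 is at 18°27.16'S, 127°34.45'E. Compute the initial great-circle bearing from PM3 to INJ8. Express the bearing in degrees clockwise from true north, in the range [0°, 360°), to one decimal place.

149.9°

PM3: φ = -16.18833°, λ = +126.18800°
INJ8: φ = -18.45267°, λ = +127.57417°
Δλ = 1.3862°
y = sin Δλ · cos φ₂ = 0.022947
x = cos φ₁ sin φ₂ − sin φ₁ cos φ₂ cos Δλ = -0.039587
θ = atan2(y, x) = 149.9009° → 149.9009° (mod 360°)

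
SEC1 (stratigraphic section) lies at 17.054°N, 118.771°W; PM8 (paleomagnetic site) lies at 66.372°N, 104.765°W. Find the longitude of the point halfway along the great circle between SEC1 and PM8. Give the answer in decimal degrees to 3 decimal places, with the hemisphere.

114.646°W

Bx = cos φ₂ cos Δλ = 0.388881,  By = cos φ₂ sin Δλ = 0.097002
φₘ = atan2(sin φ₁ + sin φ₂, √((cos φ₁ + Bx)² + By²)) = 41.89026°
λₘ = λ₁ + atan2(By, cos φ₁ + Bx) = -114.64566°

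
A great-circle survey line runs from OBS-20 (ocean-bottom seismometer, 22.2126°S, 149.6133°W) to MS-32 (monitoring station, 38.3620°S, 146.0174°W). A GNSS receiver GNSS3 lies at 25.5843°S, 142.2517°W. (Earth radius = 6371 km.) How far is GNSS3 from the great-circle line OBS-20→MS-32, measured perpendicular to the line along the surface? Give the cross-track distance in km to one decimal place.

658.0 km

δ₁₃ = central angle OBS-20→GNSS3 = 0.131348 rad  (haversine)
θ₁₃ = bearing OBS-20→GNSS3 = 118.068°,  θ₁₂ = bearing OBS-20→MS-32 = 169.994°
dₓₜ = R·arcsin(sin δ₁₃ · sin(θ₁₃ − θ₁₂)) = 6371·arcsin(0.13097·sin(-51.926°)) = -658.035 km
|dₓₜ| = 658.035 km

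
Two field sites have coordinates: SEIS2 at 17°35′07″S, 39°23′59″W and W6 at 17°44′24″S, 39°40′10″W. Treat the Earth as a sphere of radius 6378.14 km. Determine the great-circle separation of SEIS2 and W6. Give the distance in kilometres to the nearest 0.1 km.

SEIS2: φ = -17.58528°, λ = -39.39972°
W6: φ = -17.74000°, λ = -39.66944°
Δφ = -0.1547°,  Δλ = -0.2697°
a = sin²(Δφ/2) + cos φ₁ cos φ₂ sin²(Δλ/2) = 0.000007
c = 2·arcsin(√a) = 0.005236 rad = 0.3000°
d = R·c = 6378.14 × 0.005236 = 33.4 km

33.4 km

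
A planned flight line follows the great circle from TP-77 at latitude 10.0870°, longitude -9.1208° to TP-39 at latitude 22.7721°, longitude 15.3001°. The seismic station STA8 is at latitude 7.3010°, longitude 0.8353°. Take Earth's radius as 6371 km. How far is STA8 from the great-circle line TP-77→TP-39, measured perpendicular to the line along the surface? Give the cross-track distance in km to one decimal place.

823.6 km

δ₁₃ = central angle TP-77→STA8 = 0.178498 rad  (haversine)
θ₁₃ = bearing TP-77→STA8 = 105.012°,  θ₁₂ = bearing TP-77→TP-39 = 58.453°
dₓₜ = R·arcsin(sin δ₁₃ · sin(θ₁₃ − θ₁₂)) = 6371·arcsin(0.17755·sin(46.559°)) = 823.629 km
|dₓₜ| = 823.629 km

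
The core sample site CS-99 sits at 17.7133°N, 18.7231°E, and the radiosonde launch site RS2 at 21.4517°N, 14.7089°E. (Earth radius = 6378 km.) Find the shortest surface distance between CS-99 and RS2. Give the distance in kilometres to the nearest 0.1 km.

Δφ = 3.7384°,  Δλ = -4.0142°
a = sin²(Δφ/2) + cos φ₁ cos φ₂ sin²(Δλ/2) = 0.002151
c = 2·arcsin(√a) = 0.092801 rad = 5.3171°
d = R·c = 6378 × 0.092801 = 591.9 km

591.9 km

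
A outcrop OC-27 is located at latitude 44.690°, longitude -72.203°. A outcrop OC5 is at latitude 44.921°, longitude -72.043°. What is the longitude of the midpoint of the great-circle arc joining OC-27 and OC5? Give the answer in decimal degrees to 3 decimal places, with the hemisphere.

Bx = cos φ₂ cos Δλ = 0.708078,  By = cos φ₂ sin Δλ = 0.001977
φₘ = atan2(sin φ₁ + sin φ₂, √((cos φ₁ + Bx)² + By²)) = 44.80553°
λₘ = λ₁ + atan2(By, cos φ₁ + Bx) = -72.12316°

72.123°W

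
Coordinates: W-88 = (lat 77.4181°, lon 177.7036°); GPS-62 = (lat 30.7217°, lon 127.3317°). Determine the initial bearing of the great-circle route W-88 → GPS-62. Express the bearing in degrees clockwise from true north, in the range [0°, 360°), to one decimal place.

237.4°

Δλ = -50.3719°
y = sin Δλ · cos φ₂ = -0.662110
x = cos φ₁ sin φ₂ − sin φ₁ cos φ₂ cos Δλ = -0.423840
θ = atan2(y, x) = -122.6248° → 237.3752° (mod 360°)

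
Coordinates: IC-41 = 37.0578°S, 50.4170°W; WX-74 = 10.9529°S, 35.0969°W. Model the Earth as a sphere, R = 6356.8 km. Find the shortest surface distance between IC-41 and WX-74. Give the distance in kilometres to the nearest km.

Δφ = 26.1049°,  Δλ = 15.3201°
a = sin²(Δφ/2) + cos φ₁ cos φ₂ sin²(Δλ/2) = 0.064926
c = 2·arcsin(√a) = 0.515293 rad = 29.5241°
d = R·c = 6356.8 × 0.515293 = 3275.6 km

3276 km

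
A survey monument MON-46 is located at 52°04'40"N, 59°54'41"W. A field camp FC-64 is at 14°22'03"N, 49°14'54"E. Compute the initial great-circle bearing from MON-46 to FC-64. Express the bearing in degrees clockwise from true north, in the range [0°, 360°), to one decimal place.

66.2°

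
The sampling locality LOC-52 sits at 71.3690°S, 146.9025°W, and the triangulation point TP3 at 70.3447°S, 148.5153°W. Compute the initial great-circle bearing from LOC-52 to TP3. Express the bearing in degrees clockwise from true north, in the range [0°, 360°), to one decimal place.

331.9°

Δλ = -1.6128°
y = sin Δλ · cos φ₂ = -0.009467
x = cos φ₁ sin φ₂ − sin φ₁ cos φ₂ cos Δλ = 0.017750
θ = atan2(y, x) = -28.0727° → 331.9273° (mod 360°)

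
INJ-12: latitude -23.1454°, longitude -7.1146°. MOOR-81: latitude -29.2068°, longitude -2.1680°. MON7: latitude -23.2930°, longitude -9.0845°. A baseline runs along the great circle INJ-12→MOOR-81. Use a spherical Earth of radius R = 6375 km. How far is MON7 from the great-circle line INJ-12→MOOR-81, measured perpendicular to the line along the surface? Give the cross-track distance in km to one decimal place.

δ₁₃ = central angle INJ-12→MON7 = 0.031701 rad  (haversine)
θ₁₃ = bearing INJ-12→MON7 = 264.951°,  θ₁₂ = bearing INJ-12→MOOR-81 = 144.845°
dₓₜ = R·arcsin(sin δ₁₃ · sin(θ₁₃ − θ₁₂)) = 6375·arcsin(0.03170·sin(120.106°)) = 174.824 km
|dₓₜ| = 174.824 km

174.8 km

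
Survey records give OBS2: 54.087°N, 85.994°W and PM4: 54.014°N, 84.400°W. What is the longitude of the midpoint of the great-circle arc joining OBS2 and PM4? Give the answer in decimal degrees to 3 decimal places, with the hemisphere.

Bx = cos φ₂ cos Δλ = 0.587360,  By = cos φ₂ sin Δλ = 0.016345
φₘ = atan2(sin φ₁ + sin φ₂, √((cos φ₁ + Bx)² + By²)) = 54.05313°
λₘ = λ₁ + atan2(By, cos φ₁ + Bx) = -85.19630°

85.196°W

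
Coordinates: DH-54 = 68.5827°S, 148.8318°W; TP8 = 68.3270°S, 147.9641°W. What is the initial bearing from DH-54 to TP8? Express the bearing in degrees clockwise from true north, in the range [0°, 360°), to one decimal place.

51.7°

Δλ = 0.8677°
y = sin Δλ · cos φ₂ = 0.005593
x = cos φ₁ sin φ₂ − sin φ₁ cos φ₂ cos Δλ = 0.004423
θ = atan2(y, x) = 51.6588° → 51.6588° (mod 360°)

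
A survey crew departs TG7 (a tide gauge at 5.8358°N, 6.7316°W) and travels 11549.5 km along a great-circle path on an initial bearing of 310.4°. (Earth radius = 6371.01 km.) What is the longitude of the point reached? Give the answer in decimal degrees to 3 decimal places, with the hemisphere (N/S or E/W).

118.977°W

δ = d/R = 11549.5/6371.01 = 1.812821 rad
φ₂ = arcsin(sin φ₁ cos δ + cos φ₁ sin δ cos θ)
   = arcsin(0.10168·-0.23967 + 0.99482·0.97085·0.64812) = 36.98459°
λ₂ = λ₁ + atan2(sin θ sin δ cos φ₁, cos δ − sin φ₁ sin φ₂) = -118.97709°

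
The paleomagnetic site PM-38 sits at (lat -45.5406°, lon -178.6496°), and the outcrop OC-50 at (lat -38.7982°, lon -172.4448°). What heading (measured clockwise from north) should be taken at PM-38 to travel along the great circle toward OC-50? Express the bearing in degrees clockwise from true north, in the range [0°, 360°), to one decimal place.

36.4°

Δλ = 6.2048°
y = sin Δλ · cos φ₂ = 0.084235
x = cos φ₁ sin φ₂ − sin φ₁ cos φ₂ cos Δλ = 0.114147
θ = atan2(y, x) = 36.4255° → 36.4255° (mod 360°)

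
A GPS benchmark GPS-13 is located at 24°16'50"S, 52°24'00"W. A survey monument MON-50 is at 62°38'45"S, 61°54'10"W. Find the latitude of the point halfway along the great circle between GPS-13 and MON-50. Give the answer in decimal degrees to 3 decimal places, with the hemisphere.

43.551°S

GPS-13: φ = -24.28056°, λ = -52.40000°
MON-50: φ = -62.64583°, λ = -61.90278°
Bx = cos φ₂ cos Δλ = 0.453184,  By = cos φ₂ sin Δλ = -0.075860
φₘ = atan2(sin φ₁ + sin φ₂, √((cos φ₁ + Bx)² + By²)) = -43.55094°
λₘ = λ₁ + atan2(By, cos φ₁ + Bx) = -55.58156°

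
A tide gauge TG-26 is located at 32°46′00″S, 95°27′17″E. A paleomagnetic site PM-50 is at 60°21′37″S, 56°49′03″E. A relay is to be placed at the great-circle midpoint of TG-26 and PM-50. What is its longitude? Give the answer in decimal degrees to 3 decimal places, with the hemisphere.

TG-26: φ = -32.76667°, λ = +95.45472°
PM-50: φ = -60.36028°, λ = +56.81750°
Bx = cos φ₂ cos Δλ = 0.386296,  By = cos φ₂ sin Δλ = -0.308787
φₘ = atan2(sin φ₁ + sin φ₂, √((cos φ₁ + Bx)² + By²)) = -48.10052°
λₘ = λ₁ + atan2(By, cos φ₁ + Bx) = 81.33094°

81.331°E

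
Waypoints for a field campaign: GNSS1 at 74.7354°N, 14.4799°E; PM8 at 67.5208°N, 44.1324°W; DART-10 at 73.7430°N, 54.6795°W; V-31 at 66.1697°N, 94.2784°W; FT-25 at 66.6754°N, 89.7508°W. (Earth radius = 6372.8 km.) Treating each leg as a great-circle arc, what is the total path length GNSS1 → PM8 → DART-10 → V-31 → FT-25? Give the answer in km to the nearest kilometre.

4829 km

GNSS1→PM8: c = 0.336708 rad, d = 2145.77 km
PM8→DART-10: c = 0.124171 rad, d = 791.32 km
DART-10→V-31: c = 0.264122 rad, d = 1683.20 km
V-31→FT-25: c = 0.032809 rad, d = 209.08 km
Total = 2145.77 + 791.32 + 1683.20 + 209.08 = 4829.37 km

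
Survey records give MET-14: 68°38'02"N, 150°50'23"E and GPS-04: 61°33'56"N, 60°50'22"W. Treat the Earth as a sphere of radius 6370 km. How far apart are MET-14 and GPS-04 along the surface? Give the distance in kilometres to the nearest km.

5318 km

MET-14: φ = +68.63389°, λ = +150.83972°
GPS-04: φ = +61.56556°, λ = -60.83944°
Δφ = -7.0683°,  Δλ = 148.3208°
a = sin²(Δφ/2) + cos φ₁ cos φ₂ sin²(Δλ/2) = 0.164351
c = 2·arcsin(√a) = 0.834838 rad = 47.8327°
d = R·c = 6370 × 0.834838 = 5317.9 km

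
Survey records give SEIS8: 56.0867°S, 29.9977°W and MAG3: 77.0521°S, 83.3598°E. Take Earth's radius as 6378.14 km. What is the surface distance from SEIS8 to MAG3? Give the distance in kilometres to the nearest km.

4520 km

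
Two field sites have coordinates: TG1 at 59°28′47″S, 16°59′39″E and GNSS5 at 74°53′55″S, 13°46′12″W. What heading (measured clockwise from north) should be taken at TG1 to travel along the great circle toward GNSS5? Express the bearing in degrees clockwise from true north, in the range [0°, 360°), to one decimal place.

TG1: φ = -59.47972°, λ = +16.99417°
GNSS5: φ = -74.89861°, λ = -13.77000°
Δλ = -30.7642°
y = sin Δλ · cos φ₂ = -0.133261
x = cos φ₁ sin φ₂ − sin φ₁ cos φ₂ cos Δλ = -0.297456
θ = atan2(y, x) = -155.8674° → 204.1326° (mod 360°)

204.1°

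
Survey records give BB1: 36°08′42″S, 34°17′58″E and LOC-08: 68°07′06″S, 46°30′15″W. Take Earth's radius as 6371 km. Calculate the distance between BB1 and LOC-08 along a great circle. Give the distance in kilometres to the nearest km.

5944 km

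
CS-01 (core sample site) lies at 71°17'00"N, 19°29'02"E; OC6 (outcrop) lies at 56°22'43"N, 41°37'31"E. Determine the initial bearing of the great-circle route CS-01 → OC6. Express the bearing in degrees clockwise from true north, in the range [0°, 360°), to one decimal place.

136.3°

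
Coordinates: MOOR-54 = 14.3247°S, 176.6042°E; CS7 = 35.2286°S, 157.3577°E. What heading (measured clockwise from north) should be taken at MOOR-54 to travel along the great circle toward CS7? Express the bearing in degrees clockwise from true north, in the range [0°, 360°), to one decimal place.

Δλ = -19.2465°
y = sin Δλ · cos φ₂ = -0.269263
x = cos φ₁ sin φ₂ − sin φ₁ cos φ₂ cos Δλ = -0.368097
θ = atan2(y, x) = -143.8145° → 216.1855° (mod 360°)

216.2°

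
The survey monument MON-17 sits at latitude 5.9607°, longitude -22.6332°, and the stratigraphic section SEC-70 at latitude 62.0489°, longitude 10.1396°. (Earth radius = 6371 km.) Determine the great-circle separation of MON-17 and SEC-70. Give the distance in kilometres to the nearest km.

Δφ = 56.0882°,  Δλ = 32.7728°
a = sin²(Δφ/2) + cos φ₁ cos φ₂ sin²(Δλ/2) = 0.258145
c = 2·arcsin(√a) = 1.065907 rad = 61.0720°
d = R·c = 6371 × 1.065907 = 6790.9 km

6791 km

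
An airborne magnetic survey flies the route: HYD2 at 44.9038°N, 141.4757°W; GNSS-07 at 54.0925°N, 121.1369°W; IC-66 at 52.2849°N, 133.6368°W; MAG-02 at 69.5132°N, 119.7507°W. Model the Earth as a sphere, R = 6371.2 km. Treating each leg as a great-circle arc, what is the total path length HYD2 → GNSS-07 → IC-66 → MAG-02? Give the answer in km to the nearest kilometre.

4681 km

HYD2→GNSS-07: c = 0.279225 rad, d = 1779.00 km
GNSS-07→IC-66: c = 0.134278 rad, d = 855.51 km
IC-66→MAG-02: c = 0.321144 rad, d = 2046.07 km
Total = 1779.00 + 855.51 + 2046.07 = 4680.58 km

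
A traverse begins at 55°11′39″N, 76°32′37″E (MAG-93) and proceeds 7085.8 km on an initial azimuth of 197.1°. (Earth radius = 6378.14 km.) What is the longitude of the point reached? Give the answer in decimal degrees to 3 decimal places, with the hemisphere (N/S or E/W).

61.143°E

MAG-93: φ = +55.19417°, λ = +76.54361°
δ = d/R = 7085.8/6378.14 = 1.110951 rad
φ₂ = arcsin(sin φ₁ cos δ + cos φ₁ sin δ cos θ)
   = arcsin(0.82109·0.44381 + 0.57080·0.89612·-0.95579) = -7.15091°
λ₂ = λ₁ + atan2(sin θ sin δ cos φ₁, cos δ − sin φ₁ sin φ₂) = 61.14330°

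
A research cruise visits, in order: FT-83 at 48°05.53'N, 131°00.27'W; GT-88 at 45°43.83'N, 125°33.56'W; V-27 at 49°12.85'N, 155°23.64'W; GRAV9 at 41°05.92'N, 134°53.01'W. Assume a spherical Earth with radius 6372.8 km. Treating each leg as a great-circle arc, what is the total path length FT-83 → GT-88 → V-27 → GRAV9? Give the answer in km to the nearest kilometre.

4587 km

FT-83: φ = +48.09217°, λ = -131.00450°
GT-88: φ = +45.73050°, λ = -125.55933°
V-27: φ = +49.21417°, λ = -155.39400°
GRAV9: φ = +41.09867°, λ = -134.88350°
FT-83→GT-88: c = 0.076873 rad, d = 489.90 km
GT-88→V-27: c = 0.354792 rad, d = 2261.02 km
V-27→GRAV9: c = 0.288119 rad, d = 1836.13 km
Total = 489.90 + 2261.02 + 1836.13 = 4587.04 km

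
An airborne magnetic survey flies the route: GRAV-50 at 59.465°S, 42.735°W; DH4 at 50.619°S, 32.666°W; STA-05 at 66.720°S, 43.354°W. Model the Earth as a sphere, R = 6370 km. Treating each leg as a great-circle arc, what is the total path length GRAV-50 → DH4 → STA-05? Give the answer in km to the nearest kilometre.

GRAV-50→DH4: c = 0.183887 rad, d = 1171.36 km
DH4→STA-05: c = 0.296298 rad, d = 1887.42 km
Total = 1171.36 + 1887.42 = 3058.78 km

3059 km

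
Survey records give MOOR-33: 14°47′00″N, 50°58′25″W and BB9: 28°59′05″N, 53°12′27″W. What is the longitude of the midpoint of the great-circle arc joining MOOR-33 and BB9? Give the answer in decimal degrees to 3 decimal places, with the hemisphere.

MOOR-33: φ = +14.78333°, λ = -50.97361°
BB9: φ = +28.98472°, λ = -53.20750°
Bx = cos φ₂ cos Δλ = 0.874084,  By = cos φ₂ sin Δλ = -0.034097
φₘ = atan2(sin φ₁ + sin φ₂, √((cos φ₁ + Bx)² + By²)) = 21.88778°
λₘ = λ₁ + atan2(By, cos φ₁ + Bx) = -52.03466°

52.035°W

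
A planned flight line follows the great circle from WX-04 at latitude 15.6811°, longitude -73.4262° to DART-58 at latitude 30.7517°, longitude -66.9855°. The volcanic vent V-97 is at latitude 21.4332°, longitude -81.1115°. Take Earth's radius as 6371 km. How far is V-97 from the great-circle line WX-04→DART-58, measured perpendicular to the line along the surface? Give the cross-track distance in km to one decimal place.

δ₁₃ = central angle WX-04→V-97 = 0.161950 rad  (haversine)
θ₁₃ = bearing WX-04→V-97 = 309.464°,  θ₁₂ = bearing WX-04→DART-58 = 20.238°
dₓₜ = R·arcsin(sin δ₁₃ · sin(θ₁₃ − θ₁₂)) = 6371·arcsin(0.16124·sin(289.226°)) = -973.772 km
|dₓₜ| = 973.772 km

973.8 km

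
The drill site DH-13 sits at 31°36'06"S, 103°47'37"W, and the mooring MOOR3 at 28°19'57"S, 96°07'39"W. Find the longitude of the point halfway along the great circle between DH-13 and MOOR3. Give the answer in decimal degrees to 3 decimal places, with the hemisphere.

99.897°W

DH-13: φ = -31.60167°, λ = -103.79361°
MOOR3: φ = -28.33250°, λ = -96.12750°
Bx = cos φ₂ cos Δλ = 0.872341,  By = cos φ₂ sin Δλ = 0.117420
φₘ = atan2(sin φ₁ + sin φ₂, √((cos φ₁ + Bx)² + By²)) = -30.02262°
λₘ = λ₁ + atan2(By, cos φ₁ + Bx) = -99.89739°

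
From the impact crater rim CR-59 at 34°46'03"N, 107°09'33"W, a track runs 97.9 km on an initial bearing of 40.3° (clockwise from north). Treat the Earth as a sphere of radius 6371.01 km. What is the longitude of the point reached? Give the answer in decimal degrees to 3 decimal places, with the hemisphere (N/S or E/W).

CR-59: φ = +34.76750°, λ = -107.15917°
δ = d/R = 97.9/6371.01 = 0.015366 rad
φ₂ = arcsin(sin φ₁ cos δ + cos φ₁ sin δ cos θ)
   = arcsin(0.57025·0.99988 + 0.82147·0.01537·0.76267) = 35.43699°
λ₂ = λ₁ + atan2(sin θ sin δ cos φ₁, cos δ − sin φ₁ sin φ₂) = -106.46025°

106.460°W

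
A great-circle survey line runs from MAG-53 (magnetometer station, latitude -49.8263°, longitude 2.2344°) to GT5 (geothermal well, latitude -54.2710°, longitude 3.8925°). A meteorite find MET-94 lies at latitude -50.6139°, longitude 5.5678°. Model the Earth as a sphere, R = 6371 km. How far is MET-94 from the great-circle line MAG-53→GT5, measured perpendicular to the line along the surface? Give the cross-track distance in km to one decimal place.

δ₁₃ = central angle MAG-53→MET-94 = 0.039678 rad  (haversine)
θ₁₃ = bearing MAG-53→MET-94 = 111.543°,  θ₁₂ = bearing MAG-53→GT5 = 167.729°
dₓₜ = R·arcsin(sin δ₁₃ · sin(θ₁₃ − θ₁₂)) = 6371·arcsin(0.03967·sin(-56.185°)) = -210.009 km
|dₓₜ| = 210.009 km

210.0 km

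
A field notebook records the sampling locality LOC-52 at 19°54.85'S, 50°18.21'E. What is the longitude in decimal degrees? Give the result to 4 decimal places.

50.3035°E

50° + 18.21′/60 = 50 + 0.30350 = 50.3035°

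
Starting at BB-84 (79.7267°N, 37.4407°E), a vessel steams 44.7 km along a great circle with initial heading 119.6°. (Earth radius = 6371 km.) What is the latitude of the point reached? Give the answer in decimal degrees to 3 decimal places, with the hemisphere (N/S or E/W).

79.522°N

δ = d/R = 44.7/6371 = 0.007016 rad
φ₂ = arcsin(sin φ₁ cos δ + cos φ₁ sin δ cos θ)
   = arcsin(0.98397·0.99998 + 0.17834·0.00702·-0.49394) = 79.52237°
λ₂ = λ₁ + atan2(sin θ sin δ cos φ₁, cos δ − sin φ₁ sin φ₂) = 39.36313°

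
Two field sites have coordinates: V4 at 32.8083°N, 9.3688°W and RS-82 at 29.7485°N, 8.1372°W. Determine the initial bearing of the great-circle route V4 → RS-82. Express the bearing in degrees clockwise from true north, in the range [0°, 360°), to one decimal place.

160.7°

Δλ = 1.2316°
y = sin Δλ · cos φ₂ = 0.018661
x = cos φ₁ sin φ₂ − sin φ₁ cos φ₂ cos Δλ = -0.053270
θ = atan2(y, x) = 160.6938° → 160.6938° (mod 360°)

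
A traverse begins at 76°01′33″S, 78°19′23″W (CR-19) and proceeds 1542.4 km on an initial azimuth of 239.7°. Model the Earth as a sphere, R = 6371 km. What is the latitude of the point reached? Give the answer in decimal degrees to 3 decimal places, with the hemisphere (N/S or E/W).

76.243°S

CR-19: φ = -76.02583°, λ = -78.32306°
δ = d/R = 1542.4/6371 = 0.242097 rad
φ₂ = arcsin(sin φ₁ cos δ + cos φ₁ sin δ cos θ)
   = arcsin(-0.97040·0.97084 + 0.24148·0.23974·-0.50453) = -76.24321°
λ₂ = λ₁ + atan2(sin θ sin δ cos φ₁, cos δ − sin φ₁ sin φ₂) = -138.83192°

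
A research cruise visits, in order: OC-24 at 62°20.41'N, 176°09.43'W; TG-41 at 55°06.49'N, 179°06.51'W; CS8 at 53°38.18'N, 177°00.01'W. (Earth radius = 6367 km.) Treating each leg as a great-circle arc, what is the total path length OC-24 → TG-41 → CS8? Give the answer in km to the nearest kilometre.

1034 km

OC-24: φ = +62.34017°, λ = -176.15717°
TG-41: φ = +55.10817°, λ = -179.10850°
CS8: φ = +53.63633°, λ = -177.00017°
OC-24→TG-41: c = 0.128990 rad, d = 821.28 km
TG-41→CS8: c = 0.033454 rad, d = 213.00 km
Total = 821.28 + 213.00 = 1034.28 km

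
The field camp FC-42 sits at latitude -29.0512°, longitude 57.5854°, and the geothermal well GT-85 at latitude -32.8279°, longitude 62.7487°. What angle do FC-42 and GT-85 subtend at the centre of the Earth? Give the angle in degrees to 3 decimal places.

5.819°

Δφ = -3.7767°,  Δλ = 5.1633°
a = sin²(Δφ/2) + cos φ₁ cos φ₂ sin²(Δλ/2) = 0.002576
c = 2·arcsin(√a) = 0.101556 rad = 5.8187°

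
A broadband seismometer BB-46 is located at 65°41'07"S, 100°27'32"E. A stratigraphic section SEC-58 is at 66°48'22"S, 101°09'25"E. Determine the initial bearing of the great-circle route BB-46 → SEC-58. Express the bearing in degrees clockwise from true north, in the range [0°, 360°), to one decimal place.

BB-46: φ = -65.68528°, λ = +100.45889°
SEC-58: φ = -66.80611°, λ = +101.15694°
Δλ = 0.6981°
y = sin Δλ · cos φ₂ = 0.004798
x = cos φ₁ sin φ₂ − sin φ₁ cos φ₂ cos Δλ = -0.019588
θ = atan2(y, x) = 166.2357° → 166.2357° (mod 360°)

166.2°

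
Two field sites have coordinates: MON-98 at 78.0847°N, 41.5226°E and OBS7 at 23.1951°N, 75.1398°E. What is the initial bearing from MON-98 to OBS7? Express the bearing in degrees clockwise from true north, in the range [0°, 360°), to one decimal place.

142.7°

Δλ = 33.6172°
y = sin Δλ · cos φ₂ = 0.508890
x = cos φ₁ sin φ₂ − sin φ₁ cos φ₂ cos Δλ = -0.667631
θ = atan2(y, x) = 142.6842° → 142.6842° (mod 360°)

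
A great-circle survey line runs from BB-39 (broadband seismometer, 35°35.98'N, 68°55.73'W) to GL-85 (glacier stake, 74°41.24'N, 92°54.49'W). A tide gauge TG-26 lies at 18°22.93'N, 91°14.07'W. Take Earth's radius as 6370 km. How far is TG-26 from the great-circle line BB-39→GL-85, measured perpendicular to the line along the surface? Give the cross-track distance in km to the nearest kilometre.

2602 km

BB-39: φ = +35.59967°, λ = -68.92883°
GL-85: φ = +74.68733°, λ = -92.90817°
TG-26: φ = +18.38217°, λ = -91.23450°
δ₁₃ = central angle BB-39→TG-26 = 0.456843 rad  (haversine)
θ₁₃ = bearing BB-39→TG-26 = 234.738°,  θ₁₂ = bearing BB-39→GL-85 = 350.535°
dₓₜ = R·arcsin(sin δ₁₃ · sin(θ₁₃ − θ₁₂)) = 6370·arcsin(0.44112·sin(-115.797°)) = -2601.606 km
|dₓₜ| = 2601.606 km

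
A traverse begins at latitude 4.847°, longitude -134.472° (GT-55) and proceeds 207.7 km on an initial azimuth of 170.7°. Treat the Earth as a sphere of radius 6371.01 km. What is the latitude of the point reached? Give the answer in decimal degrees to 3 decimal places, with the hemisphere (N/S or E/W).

3.004°N

δ = d/R = 207.7/6371.01 = 0.032601 rad
φ₂ = arcsin(sin φ₁ cos δ + cos φ₁ sin δ cos θ)
   = arcsin(0.08450·0.99947 + 0.99642·0.03260·-0.98686) = 3.00361°
λ₂ = λ₁ + atan2(sin θ sin δ cos φ₁, cos δ − sin φ₁ sin φ₂) = -134.16978°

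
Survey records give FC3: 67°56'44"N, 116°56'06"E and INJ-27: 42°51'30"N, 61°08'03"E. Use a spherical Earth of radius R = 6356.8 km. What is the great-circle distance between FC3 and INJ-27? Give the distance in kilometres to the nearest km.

4246 km

FC3: φ = +67.94556°, λ = +116.93500°
INJ-27: φ = +42.85833°, λ = +61.13417°
Δφ = -25.0872°,  Δλ = -55.8008°
a = sin²(Δφ/2) + cos φ₁ cos φ₂ sin²(Δλ/2) = 0.107437
c = 2·arcsin(√a) = 0.667898 rad = 38.2678°
d = R·c = 6356.8 × 0.667898 = 4245.7 km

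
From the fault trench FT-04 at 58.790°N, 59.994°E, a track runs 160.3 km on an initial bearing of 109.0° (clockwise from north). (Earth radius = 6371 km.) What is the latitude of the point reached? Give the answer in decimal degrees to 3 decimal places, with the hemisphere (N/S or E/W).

58.294°N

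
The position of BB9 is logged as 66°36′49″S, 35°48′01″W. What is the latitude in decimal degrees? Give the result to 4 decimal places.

66° + 36′/60 + 49″/3600 = 66 + 0.60000 + 0.01361 = 66.6136°

66.6136°S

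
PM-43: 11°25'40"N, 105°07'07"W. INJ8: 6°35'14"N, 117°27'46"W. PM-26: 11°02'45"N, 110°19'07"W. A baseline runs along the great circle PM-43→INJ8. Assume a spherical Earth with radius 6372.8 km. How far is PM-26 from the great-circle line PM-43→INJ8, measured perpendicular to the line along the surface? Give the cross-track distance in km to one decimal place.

164.5 km

PM-43: φ = +11.42778°, λ = -105.11861°
INJ8: φ = +6.58722°, λ = -117.46278°
PM-26: φ = +11.04583°, λ = -110.31861°
δ₁₃ = central angle PM-43→PM-26 = 0.089265 rad  (haversine)
θ₁₃ = bearing PM-43→PM-26 = 266.227°,  θ₁₂ = bearing PM-43→INJ8 = 249.398°
dₓₜ = R·arcsin(sin δ₁₃ · sin(θ₁₃ − θ₁₂)) = 6372.8·arcsin(0.08915·sin(16.829°)) = 164.496 km
|dₓₜ| = 164.496 km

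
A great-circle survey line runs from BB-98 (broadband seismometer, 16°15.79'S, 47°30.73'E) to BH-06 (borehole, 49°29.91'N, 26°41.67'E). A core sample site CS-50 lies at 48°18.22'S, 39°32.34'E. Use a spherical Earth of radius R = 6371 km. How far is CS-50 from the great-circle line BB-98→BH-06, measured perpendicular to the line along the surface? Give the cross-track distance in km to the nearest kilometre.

BB-98: φ = -16.26317°, λ = +47.51217°
BH-06: φ = +49.49850°, λ = +26.69450°
CS-50: φ = -48.30367°, λ = +39.53900°
δ₁₃ = central angle BB-98→CS-50 = 0.570742 rad  (haversine)
θ₁₃ = bearing BB-98→CS-50 = 189.833°,  θ₁₂ = bearing BB-98→BH-06 = 345.615°
dₓₜ = R·arcsin(sin δ₁₃ · sin(θ₁₃ − θ₁₂)) = 6371·arcsin(0.54026·sin(-155.782°)) = -1423.758 km
|dₓₜ| = 1423.758 km

1424 km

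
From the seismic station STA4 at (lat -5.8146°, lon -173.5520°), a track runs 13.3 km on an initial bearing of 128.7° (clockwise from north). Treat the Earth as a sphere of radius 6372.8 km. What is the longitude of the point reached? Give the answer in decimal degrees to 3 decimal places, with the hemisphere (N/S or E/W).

173.458°W

δ = d/R = 13.3/6372.8 = 0.002087 rad
φ₂ = arcsin(sin φ₁ cos δ + cos φ₁ sin δ cos θ)
   = arcsin(-0.10131·1.00000 + 0.99485·0.00209·-0.62524) = -5.88936°
λ₂ = λ₁ + atan2(sin θ sin δ cos φ₁, cos δ − sin φ₁ sin φ₂) = -173.45818°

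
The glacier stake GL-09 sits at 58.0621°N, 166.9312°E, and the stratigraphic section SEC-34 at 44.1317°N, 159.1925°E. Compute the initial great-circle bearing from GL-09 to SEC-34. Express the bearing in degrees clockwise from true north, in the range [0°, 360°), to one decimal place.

202.3°

Δλ = -7.7387°
y = sin Δλ · cos φ₂ = -0.096648
x = cos φ₁ sin φ₂ − sin φ₁ cos φ₂ cos Δλ = -0.235196
θ = atan2(y, x) = -157.6610° → 202.3390° (mod 360°)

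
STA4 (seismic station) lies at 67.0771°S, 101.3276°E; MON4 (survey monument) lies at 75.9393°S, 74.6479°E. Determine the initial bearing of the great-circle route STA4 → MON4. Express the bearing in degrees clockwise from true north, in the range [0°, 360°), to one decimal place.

211.5°

Δλ = -26.6797°
y = sin Δλ · cos φ₂ = -0.109085
x = cos φ₁ sin φ₂ − sin φ₁ cos φ₂ cos Δλ = -0.177883
θ = atan2(y, x) = -148.4816° → 211.5184° (mod 360°)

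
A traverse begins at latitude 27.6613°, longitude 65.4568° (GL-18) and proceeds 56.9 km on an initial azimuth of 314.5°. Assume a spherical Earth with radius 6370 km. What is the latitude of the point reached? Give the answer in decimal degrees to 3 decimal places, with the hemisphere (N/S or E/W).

28.019°N

δ = d/R = 56.9/6370 = 0.008932 rad
φ₂ = arcsin(sin φ₁ cos δ + cos φ₁ sin δ cos θ)
   = arcsin(0.46424·0.99996 + 0.88571·0.00893·0.70091) = 28.01941°
λ₂ = λ₁ + atan2(sin θ sin δ cos φ₁, cos δ − sin φ₁ sin φ₂) = 65.04330°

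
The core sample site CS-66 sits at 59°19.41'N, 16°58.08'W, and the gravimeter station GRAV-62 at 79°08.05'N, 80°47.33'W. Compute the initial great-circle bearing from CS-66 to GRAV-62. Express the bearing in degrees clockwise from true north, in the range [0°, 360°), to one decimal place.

338.5°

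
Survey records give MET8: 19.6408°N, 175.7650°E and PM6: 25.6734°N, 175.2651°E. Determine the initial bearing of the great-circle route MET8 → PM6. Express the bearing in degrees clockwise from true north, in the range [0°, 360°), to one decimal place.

355.7°

Δλ = -0.4999°
y = sin Δλ · cos φ₂ = -0.007863
x = cos φ₁ sin φ₂ − sin φ₁ cos φ₂ cos Δλ = 0.105106
θ = atan2(y, x) = -4.2786° → 355.7214° (mod 360°)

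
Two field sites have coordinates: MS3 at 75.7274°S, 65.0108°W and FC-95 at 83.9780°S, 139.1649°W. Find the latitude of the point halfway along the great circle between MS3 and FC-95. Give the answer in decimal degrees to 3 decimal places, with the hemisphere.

Bx = cos φ₂ cos Δλ = 0.028646,  By = cos φ₂ sin Δλ = -0.100924
φₘ = atan2(sin φ₁ + sin φ₂, √((cos φ₁ + Bx)² + By²)) = -81.51026°
λₘ = λ₁ + atan2(By, cos φ₁ + Bx) = -85.15148°

81.510°S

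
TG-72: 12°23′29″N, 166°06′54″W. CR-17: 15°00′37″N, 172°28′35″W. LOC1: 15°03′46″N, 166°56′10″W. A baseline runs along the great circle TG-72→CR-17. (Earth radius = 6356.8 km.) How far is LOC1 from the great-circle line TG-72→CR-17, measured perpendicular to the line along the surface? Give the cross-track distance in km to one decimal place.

236.1 km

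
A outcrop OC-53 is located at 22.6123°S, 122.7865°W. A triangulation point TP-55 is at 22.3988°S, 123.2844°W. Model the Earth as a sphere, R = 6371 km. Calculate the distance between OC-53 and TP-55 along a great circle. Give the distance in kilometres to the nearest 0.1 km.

56.4 km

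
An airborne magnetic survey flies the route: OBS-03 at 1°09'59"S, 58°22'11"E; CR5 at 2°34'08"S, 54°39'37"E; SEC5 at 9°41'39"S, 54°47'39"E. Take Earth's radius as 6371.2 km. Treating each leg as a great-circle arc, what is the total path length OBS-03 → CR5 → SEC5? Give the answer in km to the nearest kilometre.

1233 km

OBS-03: φ = -1.16639°, λ = +58.36972°
CR5: φ = -2.56889°, λ = +54.66028°
SEC5: φ = -9.69417°, λ = +54.79417°
OBS-03→CR5: c = 0.069181 rad, d = 440.77 km
CR5→SEC5: c = 0.124381 rad, d = 792.46 km
Total = 440.77 + 792.46 = 1233.23 km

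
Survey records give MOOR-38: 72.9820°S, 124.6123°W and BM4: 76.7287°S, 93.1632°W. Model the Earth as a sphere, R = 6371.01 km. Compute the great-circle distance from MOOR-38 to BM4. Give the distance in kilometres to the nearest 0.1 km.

988.3 km

Δφ = -3.7467°,  Δλ = 31.4491°
a = sin²(Δφ/2) + cos φ₁ cos φ₂ sin²(Δλ/2) = 0.006003
c = 2·arcsin(√a) = 0.155118 rad = 8.8876°
d = R·c = 6371.01 × 0.155118 = 988.3 km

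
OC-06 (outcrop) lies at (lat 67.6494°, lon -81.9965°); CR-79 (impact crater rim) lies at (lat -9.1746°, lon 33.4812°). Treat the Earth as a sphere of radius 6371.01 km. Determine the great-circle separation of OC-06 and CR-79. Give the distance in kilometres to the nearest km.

Δφ = -76.8240°,  Δλ = 115.4777°
a = sin²(Δφ/2) + cos φ₁ cos φ₂ sin²(Δλ/2) = 0.654475
c = 2·arcsin(√a) = 1.884886 rad = 107.9960°
d = R·c = 6371.01 × 1.884886 = 12008.6 km

12009 km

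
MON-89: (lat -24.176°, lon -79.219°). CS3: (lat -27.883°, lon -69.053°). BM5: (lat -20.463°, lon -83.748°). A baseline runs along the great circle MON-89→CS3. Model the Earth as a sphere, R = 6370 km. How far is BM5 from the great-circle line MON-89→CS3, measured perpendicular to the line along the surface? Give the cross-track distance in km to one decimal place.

175.4 km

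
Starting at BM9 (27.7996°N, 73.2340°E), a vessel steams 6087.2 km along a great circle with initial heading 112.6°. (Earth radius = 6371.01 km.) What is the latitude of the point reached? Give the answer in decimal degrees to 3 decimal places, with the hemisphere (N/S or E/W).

δ = d/R = 6087.2/6371.01 = 0.955453 rad
φ₂ = arcsin(sin φ₁ cos δ + cos φ₁ sin δ cos θ)
   = arcsin(0.46638·0.57724 + 0.88458·0.81658·-0.38430) = -0.47985°
λ₂ = λ₁ + atan2(sin θ sin δ cos φ₁, cos δ − sin φ₁ sin φ₂) = 122.16309°

0.480°S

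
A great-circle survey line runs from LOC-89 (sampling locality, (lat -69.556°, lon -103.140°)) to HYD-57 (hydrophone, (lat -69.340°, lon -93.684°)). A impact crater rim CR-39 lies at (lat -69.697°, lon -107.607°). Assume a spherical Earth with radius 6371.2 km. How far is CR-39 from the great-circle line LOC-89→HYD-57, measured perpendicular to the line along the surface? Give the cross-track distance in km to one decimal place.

24.1 km

δ₁₃ = central angle LOC-89→CR-39 = 0.027247 rad  (haversine)
θ₁₃ = bearing LOC-89→CR-39 = 262.728°,  θ₁₂ = bearing LOC-89→HYD-57 = 90.714°
dₓₜ = R·arcsin(sin δ₁₃ · sin(θ₁₃ − θ₁₂)) = 6371.2·arcsin(0.02724·sin(172.014°)) = 24.115 km
|dₓₜ| = 24.115 km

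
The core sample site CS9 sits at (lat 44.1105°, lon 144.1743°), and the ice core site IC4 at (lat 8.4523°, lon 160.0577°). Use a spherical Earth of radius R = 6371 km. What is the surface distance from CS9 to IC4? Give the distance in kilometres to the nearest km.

4252 km

Δφ = -35.6582°,  Δλ = 15.8834°
a = sin²(Δφ/2) + cos φ₁ cos φ₂ sin²(Δλ/2) = 0.107303
c = 2·arcsin(√a) = 0.667464 rad = 38.2429°
d = R·c = 6371 × 0.667464 = 4252.4 km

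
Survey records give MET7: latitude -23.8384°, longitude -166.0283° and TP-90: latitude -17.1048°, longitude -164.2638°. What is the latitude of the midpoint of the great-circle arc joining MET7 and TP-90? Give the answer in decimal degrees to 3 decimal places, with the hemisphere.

Bx = cos φ₂ cos Δλ = 0.955315,  By = cos φ₂ sin Δλ = 0.029430
φₘ = atan2(sin φ₁ + sin φ₂, √((cos φ₁ + Bx)² + By²)) = -20.47382°
λₘ = λ₁ + atan2(By, cos φ₁ + Bx) = -165.12667°

20.474°S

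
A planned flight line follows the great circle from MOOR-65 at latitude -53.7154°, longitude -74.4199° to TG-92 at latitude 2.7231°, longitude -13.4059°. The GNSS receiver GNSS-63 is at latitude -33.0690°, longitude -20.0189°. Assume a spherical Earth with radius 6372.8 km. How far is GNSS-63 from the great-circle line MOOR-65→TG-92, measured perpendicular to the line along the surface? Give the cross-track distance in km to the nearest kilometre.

1484 km

δ₁₃ = central angle MOOR-65→GNSS-63 = 0.754626 rad  (haversine)
θ₁₃ = bearing MOOR-65→GNSS-63 = 84.109°,  θ₁₂ = bearing MOOR-65→TG-92 = 64.418°
dₓₜ = R·arcsin(sin δ₁₃ · sin(θ₁₃ − θ₁₂)) = 6372.8·arcsin(0.68502·sin(19.691°)) = 1484.340 km
|dₓₜ| = 1484.340 km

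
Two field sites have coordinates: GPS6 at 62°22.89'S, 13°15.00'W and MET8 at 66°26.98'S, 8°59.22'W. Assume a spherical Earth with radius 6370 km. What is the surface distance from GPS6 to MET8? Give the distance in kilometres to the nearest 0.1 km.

496.2 km

GPS6: φ = -62.38150°, λ = -13.25000°
MET8: φ = -66.44967°, λ = -8.98700°
Δφ = -4.0682°,  Δλ = 4.2630°
a = sin²(Δφ/2) + cos φ₁ cos φ₂ sin²(Δλ/2) = 0.001516
c = 2·arcsin(√a) = 0.077893 rad = 4.4629°
d = R·c = 6370 × 0.077893 = 496.2 km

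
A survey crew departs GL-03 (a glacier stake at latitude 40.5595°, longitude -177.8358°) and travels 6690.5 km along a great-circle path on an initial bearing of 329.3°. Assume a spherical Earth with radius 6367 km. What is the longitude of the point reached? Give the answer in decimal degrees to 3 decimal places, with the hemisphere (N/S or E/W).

78.499°E

δ = d/R = 6690.5/6367 = 1.050809 rad
φ₂ = arcsin(sin φ₁ cos δ + cos φ₁ sin δ cos θ)
   = arcsin(0.65024·0.49687 + 0.75973·0.86783·0.85985) = 62.87269°
λ₂ = λ₁ + atan2(sin θ sin δ cos φ₁, cos δ − sin φ₁ sin φ₂) = 78.49909°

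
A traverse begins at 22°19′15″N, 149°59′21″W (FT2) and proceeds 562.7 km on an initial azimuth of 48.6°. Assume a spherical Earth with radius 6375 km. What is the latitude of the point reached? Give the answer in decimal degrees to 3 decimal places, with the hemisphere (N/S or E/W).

FT2: φ = +22.32083°, λ = -149.98917°
δ = d/R = 562.7/6375 = 0.088267 rad
φ₂ = arcsin(sin φ₁ cos δ + cos φ₁ sin δ cos θ)
   = arcsin(0.37979·0.99611 + 0.92507·0.08815·0.66131) = 25.60993°
λ₂ = λ₁ + atan2(sin θ sin δ cos φ₁, cos δ − sin φ₁ sin φ₂) = -145.78402°

25.610°N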